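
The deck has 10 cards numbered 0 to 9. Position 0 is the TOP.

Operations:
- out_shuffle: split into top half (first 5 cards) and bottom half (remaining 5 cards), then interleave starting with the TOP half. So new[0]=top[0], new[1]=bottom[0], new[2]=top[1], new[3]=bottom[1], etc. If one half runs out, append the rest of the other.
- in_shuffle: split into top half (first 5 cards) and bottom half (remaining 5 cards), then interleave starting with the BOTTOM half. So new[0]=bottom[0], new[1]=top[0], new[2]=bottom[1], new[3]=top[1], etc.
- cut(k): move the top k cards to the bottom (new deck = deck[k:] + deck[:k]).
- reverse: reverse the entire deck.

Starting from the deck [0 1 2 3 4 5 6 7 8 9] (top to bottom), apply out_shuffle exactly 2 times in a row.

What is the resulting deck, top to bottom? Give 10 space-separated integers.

Answer: 0 7 5 3 1 8 6 4 2 9

Derivation:
After op 1 (out_shuffle): [0 5 1 6 2 7 3 8 4 9]
After op 2 (out_shuffle): [0 7 5 3 1 8 6 4 2 9]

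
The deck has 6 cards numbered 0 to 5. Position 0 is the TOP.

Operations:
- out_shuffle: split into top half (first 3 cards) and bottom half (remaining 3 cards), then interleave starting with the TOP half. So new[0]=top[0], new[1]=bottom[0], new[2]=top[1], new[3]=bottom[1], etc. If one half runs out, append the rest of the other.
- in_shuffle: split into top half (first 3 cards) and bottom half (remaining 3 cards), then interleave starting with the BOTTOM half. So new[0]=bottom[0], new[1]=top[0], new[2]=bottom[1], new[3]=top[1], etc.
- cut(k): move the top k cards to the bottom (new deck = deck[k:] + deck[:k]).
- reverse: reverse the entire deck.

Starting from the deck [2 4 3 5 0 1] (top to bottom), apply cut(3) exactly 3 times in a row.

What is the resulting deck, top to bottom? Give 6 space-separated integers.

Answer: 5 0 1 2 4 3

Derivation:
After op 1 (cut(3)): [5 0 1 2 4 3]
After op 2 (cut(3)): [2 4 3 5 0 1]
After op 3 (cut(3)): [5 0 1 2 4 3]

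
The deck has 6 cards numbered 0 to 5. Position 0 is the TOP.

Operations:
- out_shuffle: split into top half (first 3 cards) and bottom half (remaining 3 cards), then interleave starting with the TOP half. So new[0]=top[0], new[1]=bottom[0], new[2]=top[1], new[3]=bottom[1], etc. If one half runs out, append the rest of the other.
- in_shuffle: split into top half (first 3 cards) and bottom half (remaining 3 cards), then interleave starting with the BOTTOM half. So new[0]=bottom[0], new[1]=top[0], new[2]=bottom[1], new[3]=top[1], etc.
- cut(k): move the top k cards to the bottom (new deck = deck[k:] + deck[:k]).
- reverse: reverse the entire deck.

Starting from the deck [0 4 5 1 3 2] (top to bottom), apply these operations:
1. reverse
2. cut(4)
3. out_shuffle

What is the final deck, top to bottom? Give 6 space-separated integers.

Answer: 4 3 0 1 2 5

Derivation:
After op 1 (reverse): [2 3 1 5 4 0]
After op 2 (cut(4)): [4 0 2 3 1 5]
After op 3 (out_shuffle): [4 3 0 1 2 5]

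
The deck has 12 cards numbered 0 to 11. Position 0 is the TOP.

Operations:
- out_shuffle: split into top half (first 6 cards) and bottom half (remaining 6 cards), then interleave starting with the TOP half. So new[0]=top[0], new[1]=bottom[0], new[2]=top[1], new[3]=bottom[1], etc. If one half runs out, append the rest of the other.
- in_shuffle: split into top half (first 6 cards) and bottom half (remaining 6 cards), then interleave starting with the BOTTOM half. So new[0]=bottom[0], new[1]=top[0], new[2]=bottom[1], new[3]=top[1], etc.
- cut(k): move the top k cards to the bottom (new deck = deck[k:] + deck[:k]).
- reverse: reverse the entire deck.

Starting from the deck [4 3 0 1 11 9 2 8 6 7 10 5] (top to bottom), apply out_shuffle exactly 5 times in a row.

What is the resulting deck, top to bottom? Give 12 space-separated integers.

Answer: 4 10 7 6 8 2 9 11 1 0 3 5

Derivation:
After op 1 (out_shuffle): [4 2 3 8 0 6 1 7 11 10 9 5]
After op 2 (out_shuffle): [4 1 2 7 3 11 8 10 0 9 6 5]
After op 3 (out_shuffle): [4 8 1 10 2 0 7 9 3 6 11 5]
After op 4 (out_shuffle): [4 7 8 9 1 3 10 6 2 11 0 5]
After op 5 (out_shuffle): [4 10 7 6 8 2 9 11 1 0 3 5]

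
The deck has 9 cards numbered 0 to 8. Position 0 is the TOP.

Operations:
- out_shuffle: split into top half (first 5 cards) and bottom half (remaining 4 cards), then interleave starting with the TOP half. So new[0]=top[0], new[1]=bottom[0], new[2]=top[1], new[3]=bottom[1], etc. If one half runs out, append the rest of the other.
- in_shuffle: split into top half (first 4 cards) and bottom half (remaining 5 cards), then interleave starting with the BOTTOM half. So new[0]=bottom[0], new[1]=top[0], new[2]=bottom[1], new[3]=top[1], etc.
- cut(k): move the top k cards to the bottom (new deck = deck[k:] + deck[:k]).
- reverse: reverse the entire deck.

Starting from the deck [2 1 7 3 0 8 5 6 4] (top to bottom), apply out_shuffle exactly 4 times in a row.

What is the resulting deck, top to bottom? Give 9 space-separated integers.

After op 1 (out_shuffle): [2 8 1 5 7 6 3 4 0]
After op 2 (out_shuffle): [2 6 8 3 1 4 5 0 7]
After op 3 (out_shuffle): [2 4 6 5 8 0 3 7 1]
After op 4 (out_shuffle): [2 0 4 3 6 7 5 1 8]

Answer: 2 0 4 3 6 7 5 1 8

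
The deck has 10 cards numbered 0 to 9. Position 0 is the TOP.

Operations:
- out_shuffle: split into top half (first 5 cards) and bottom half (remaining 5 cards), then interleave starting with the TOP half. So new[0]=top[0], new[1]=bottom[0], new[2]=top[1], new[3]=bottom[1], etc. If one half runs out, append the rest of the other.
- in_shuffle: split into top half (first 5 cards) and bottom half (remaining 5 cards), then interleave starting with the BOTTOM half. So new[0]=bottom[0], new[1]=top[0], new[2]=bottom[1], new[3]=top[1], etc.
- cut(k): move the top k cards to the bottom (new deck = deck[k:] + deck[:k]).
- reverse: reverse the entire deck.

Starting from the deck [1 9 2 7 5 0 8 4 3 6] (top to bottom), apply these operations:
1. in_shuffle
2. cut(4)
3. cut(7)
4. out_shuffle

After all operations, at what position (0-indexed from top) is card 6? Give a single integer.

After op 1 (in_shuffle): [0 1 8 9 4 2 3 7 6 5]
After op 2 (cut(4)): [4 2 3 7 6 5 0 1 8 9]
After op 3 (cut(7)): [1 8 9 4 2 3 7 6 5 0]
After op 4 (out_shuffle): [1 3 8 7 9 6 4 5 2 0]
Card 6 is at position 5.

Answer: 5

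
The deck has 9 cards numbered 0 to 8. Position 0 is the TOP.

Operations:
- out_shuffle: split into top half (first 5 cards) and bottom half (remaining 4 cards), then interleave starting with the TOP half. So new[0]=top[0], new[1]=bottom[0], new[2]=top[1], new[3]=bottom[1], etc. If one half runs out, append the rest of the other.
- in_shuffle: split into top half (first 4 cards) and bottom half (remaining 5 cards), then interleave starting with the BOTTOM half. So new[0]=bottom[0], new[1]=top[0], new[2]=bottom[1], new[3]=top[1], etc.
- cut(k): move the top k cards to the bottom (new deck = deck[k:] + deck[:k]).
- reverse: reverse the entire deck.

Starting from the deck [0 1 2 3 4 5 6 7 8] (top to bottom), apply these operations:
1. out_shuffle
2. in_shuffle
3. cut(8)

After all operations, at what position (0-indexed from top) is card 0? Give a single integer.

After op 1 (out_shuffle): [0 5 1 6 2 7 3 8 4]
After op 2 (in_shuffle): [2 0 7 5 3 1 8 6 4]
After op 3 (cut(8)): [4 2 0 7 5 3 1 8 6]
Card 0 is at position 2.

Answer: 2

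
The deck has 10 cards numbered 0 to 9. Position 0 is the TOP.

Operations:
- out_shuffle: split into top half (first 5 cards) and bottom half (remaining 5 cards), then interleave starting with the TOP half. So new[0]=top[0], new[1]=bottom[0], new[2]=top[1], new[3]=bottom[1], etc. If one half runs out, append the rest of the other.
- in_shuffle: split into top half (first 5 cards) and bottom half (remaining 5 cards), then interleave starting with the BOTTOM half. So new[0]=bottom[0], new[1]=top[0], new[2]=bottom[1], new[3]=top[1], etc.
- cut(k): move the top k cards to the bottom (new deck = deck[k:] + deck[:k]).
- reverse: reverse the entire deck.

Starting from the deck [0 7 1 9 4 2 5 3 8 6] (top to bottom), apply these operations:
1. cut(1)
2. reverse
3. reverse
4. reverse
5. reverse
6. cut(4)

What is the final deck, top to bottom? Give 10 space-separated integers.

Answer: 2 5 3 8 6 0 7 1 9 4

Derivation:
After op 1 (cut(1)): [7 1 9 4 2 5 3 8 6 0]
After op 2 (reverse): [0 6 8 3 5 2 4 9 1 7]
After op 3 (reverse): [7 1 9 4 2 5 3 8 6 0]
After op 4 (reverse): [0 6 8 3 5 2 4 9 1 7]
After op 5 (reverse): [7 1 9 4 2 5 3 8 6 0]
After op 6 (cut(4)): [2 5 3 8 6 0 7 1 9 4]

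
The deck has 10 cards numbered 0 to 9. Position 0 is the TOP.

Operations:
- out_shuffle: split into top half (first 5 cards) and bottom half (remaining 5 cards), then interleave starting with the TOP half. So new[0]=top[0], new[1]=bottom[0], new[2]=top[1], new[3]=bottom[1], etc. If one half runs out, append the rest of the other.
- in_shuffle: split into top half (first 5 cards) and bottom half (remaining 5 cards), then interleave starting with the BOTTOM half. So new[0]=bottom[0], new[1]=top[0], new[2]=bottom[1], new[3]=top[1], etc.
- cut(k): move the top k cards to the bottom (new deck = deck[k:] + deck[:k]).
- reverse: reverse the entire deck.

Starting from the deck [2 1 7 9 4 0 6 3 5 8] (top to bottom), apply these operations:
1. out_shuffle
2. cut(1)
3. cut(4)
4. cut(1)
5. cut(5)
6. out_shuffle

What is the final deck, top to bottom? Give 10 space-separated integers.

After op 1 (out_shuffle): [2 0 1 6 7 3 9 5 4 8]
After op 2 (cut(1)): [0 1 6 7 3 9 5 4 8 2]
After op 3 (cut(4)): [3 9 5 4 8 2 0 1 6 7]
After op 4 (cut(1)): [9 5 4 8 2 0 1 6 7 3]
After op 5 (cut(5)): [0 1 6 7 3 9 5 4 8 2]
After op 6 (out_shuffle): [0 9 1 5 6 4 7 8 3 2]

Answer: 0 9 1 5 6 4 7 8 3 2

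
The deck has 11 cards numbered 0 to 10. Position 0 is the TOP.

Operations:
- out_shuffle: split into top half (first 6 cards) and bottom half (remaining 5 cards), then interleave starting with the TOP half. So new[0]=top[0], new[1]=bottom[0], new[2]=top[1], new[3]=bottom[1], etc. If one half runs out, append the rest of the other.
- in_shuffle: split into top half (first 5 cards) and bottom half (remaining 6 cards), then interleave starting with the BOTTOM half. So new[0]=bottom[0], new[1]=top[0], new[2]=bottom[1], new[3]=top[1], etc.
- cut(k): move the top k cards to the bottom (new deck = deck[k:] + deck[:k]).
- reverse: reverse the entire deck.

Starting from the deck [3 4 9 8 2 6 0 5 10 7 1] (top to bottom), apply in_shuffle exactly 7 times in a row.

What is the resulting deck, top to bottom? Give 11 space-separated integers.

Answer: 5 2 4 7 0 8 3 10 6 9 1

Derivation:
After op 1 (in_shuffle): [6 3 0 4 5 9 10 8 7 2 1]
After op 2 (in_shuffle): [9 6 10 3 8 0 7 4 2 5 1]
After op 3 (in_shuffle): [0 9 7 6 4 10 2 3 5 8 1]
After op 4 (in_shuffle): [10 0 2 9 3 7 5 6 8 4 1]
After op 5 (in_shuffle): [7 10 5 0 6 2 8 9 4 3 1]
After op 6 (in_shuffle): [2 7 8 10 9 5 4 0 3 6 1]
After op 7 (in_shuffle): [5 2 4 7 0 8 3 10 6 9 1]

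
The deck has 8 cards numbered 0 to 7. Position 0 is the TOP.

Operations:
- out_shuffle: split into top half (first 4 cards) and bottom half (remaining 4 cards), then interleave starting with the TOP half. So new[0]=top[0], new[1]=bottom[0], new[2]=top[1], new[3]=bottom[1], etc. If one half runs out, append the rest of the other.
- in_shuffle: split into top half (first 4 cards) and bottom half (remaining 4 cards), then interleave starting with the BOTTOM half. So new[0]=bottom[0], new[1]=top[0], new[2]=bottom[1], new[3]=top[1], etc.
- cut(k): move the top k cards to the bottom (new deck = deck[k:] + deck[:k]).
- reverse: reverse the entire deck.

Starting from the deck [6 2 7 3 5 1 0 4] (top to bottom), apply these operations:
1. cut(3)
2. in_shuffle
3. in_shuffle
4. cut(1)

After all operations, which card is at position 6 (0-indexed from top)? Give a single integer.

After op 1 (cut(3)): [3 5 1 0 4 6 2 7]
After op 2 (in_shuffle): [4 3 6 5 2 1 7 0]
After op 3 (in_shuffle): [2 4 1 3 7 6 0 5]
After op 4 (cut(1)): [4 1 3 7 6 0 5 2]
Position 6: card 5.

Answer: 5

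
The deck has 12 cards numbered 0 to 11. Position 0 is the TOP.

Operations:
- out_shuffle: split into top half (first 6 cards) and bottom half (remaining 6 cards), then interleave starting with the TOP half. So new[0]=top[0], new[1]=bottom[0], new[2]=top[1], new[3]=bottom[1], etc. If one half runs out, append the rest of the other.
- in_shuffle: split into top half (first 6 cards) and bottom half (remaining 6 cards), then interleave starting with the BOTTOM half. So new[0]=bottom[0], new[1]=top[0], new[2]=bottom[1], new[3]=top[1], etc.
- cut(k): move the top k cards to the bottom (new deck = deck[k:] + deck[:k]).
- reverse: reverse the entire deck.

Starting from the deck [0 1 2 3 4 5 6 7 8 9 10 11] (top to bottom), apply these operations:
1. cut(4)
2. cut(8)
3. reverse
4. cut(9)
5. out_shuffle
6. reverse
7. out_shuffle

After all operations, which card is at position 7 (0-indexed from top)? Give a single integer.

Answer: 1

Derivation:
After op 1 (cut(4)): [4 5 6 7 8 9 10 11 0 1 2 3]
After op 2 (cut(8)): [0 1 2 3 4 5 6 7 8 9 10 11]
After op 3 (reverse): [11 10 9 8 7 6 5 4 3 2 1 0]
After op 4 (cut(9)): [2 1 0 11 10 9 8 7 6 5 4 3]
After op 5 (out_shuffle): [2 8 1 7 0 6 11 5 10 4 9 3]
After op 6 (reverse): [3 9 4 10 5 11 6 0 7 1 8 2]
After op 7 (out_shuffle): [3 6 9 0 4 7 10 1 5 8 11 2]
Position 7: card 1.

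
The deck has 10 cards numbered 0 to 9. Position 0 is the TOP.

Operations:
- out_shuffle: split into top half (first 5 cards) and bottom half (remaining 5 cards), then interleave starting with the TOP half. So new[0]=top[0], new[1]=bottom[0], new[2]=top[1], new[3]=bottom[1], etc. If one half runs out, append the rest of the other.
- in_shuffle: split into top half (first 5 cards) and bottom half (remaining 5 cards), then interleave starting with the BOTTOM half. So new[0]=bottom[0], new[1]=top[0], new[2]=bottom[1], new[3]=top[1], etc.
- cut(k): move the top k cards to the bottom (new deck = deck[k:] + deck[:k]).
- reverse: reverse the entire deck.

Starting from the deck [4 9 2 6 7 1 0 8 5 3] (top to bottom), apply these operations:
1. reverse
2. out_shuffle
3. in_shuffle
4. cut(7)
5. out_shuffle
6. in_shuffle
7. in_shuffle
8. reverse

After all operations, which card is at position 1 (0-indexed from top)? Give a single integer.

After op 1 (reverse): [3 5 8 0 1 7 6 2 9 4]
After op 2 (out_shuffle): [3 7 5 6 8 2 0 9 1 4]
After op 3 (in_shuffle): [2 3 0 7 9 5 1 6 4 8]
After op 4 (cut(7)): [6 4 8 2 3 0 7 9 5 1]
After op 5 (out_shuffle): [6 0 4 7 8 9 2 5 3 1]
After op 6 (in_shuffle): [9 6 2 0 5 4 3 7 1 8]
After op 7 (in_shuffle): [4 9 3 6 7 2 1 0 8 5]
After op 8 (reverse): [5 8 0 1 2 7 6 3 9 4]
Position 1: card 8.

Answer: 8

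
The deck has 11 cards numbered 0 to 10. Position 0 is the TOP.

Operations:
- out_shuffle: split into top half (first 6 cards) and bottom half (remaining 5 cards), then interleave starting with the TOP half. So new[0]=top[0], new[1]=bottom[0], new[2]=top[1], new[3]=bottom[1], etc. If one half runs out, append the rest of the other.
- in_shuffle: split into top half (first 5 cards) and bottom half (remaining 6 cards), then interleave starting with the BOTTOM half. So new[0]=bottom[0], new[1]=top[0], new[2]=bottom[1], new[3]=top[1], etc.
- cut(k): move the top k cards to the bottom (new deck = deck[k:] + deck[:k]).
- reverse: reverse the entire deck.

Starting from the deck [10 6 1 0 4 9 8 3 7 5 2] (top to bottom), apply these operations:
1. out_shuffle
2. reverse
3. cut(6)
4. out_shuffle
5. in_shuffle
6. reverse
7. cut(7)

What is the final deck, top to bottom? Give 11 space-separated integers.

Answer: 2 8 1 5 9 6 7 4 10 3 0

Derivation:
After op 1 (out_shuffle): [10 8 6 3 1 7 0 5 4 2 9]
After op 2 (reverse): [9 2 4 5 0 7 1 3 6 8 10]
After op 3 (cut(6)): [1 3 6 8 10 9 2 4 5 0 7]
After op 4 (out_shuffle): [1 2 3 4 6 5 8 0 10 7 9]
After op 5 (in_shuffle): [5 1 8 2 0 3 10 4 7 6 9]
After op 6 (reverse): [9 6 7 4 10 3 0 2 8 1 5]
After op 7 (cut(7)): [2 8 1 5 9 6 7 4 10 3 0]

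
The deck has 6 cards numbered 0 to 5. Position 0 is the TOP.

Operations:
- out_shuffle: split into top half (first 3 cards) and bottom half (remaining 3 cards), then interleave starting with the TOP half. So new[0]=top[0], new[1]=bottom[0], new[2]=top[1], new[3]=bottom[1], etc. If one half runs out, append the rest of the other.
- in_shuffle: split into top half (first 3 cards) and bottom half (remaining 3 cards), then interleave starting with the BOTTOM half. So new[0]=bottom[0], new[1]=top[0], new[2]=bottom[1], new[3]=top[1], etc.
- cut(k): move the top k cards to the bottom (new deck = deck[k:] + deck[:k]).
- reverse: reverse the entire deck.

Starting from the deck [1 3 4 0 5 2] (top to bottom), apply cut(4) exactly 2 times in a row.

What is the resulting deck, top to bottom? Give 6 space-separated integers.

Answer: 4 0 5 2 1 3

Derivation:
After op 1 (cut(4)): [5 2 1 3 4 0]
After op 2 (cut(4)): [4 0 5 2 1 3]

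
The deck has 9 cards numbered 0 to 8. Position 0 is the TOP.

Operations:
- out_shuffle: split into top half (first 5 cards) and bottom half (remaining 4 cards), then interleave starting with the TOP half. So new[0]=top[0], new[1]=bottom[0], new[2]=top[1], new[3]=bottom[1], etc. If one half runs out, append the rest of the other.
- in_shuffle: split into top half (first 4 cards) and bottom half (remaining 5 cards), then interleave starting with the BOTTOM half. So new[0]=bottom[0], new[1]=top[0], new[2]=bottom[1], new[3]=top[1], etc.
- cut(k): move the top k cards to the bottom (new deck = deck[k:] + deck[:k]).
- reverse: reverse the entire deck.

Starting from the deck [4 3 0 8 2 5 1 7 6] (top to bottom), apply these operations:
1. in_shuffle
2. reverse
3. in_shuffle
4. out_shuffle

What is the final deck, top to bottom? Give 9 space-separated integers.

After op 1 (in_shuffle): [2 4 5 3 1 0 7 8 6]
After op 2 (reverse): [6 8 7 0 1 3 5 4 2]
After op 3 (in_shuffle): [1 6 3 8 5 7 4 0 2]
After op 4 (out_shuffle): [1 7 6 4 3 0 8 2 5]

Answer: 1 7 6 4 3 0 8 2 5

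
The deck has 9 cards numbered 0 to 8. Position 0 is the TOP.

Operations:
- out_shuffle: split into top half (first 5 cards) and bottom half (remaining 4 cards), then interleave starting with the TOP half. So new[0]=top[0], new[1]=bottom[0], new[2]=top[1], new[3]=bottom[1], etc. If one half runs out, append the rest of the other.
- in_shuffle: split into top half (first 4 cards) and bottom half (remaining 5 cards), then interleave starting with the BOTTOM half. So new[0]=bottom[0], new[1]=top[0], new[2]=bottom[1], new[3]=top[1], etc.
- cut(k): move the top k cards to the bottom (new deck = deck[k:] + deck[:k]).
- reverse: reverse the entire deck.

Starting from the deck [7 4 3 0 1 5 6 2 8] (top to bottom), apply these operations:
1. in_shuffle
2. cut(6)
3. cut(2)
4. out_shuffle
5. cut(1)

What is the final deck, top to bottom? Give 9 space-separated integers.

Answer: 6 1 3 7 2 5 0 4 8

Derivation:
After op 1 (in_shuffle): [1 7 5 4 6 3 2 0 8]
After op 2 (cut(6)): [2 0 8 1 7 5 4 6 3]
After op 3 (cut(2)): [8 1 7 5 4 6 3 2 0]
After op 4 (out_shuffle): [8 6 1 3 7 2 5 0 4]
After op 5 (cut(1)): [6 1 3 7 2 5 0 4 8]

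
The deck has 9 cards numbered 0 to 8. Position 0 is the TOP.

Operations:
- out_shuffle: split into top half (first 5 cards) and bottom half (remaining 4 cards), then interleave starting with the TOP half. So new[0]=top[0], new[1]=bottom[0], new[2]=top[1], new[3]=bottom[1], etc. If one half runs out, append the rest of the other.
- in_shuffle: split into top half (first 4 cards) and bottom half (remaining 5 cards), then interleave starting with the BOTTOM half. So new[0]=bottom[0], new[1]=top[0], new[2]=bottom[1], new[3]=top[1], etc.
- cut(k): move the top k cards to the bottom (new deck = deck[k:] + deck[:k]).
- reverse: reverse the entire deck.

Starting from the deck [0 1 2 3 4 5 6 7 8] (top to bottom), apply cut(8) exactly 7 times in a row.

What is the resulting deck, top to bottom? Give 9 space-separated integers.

Answer: 2 3 4 5 6 7 8 0 1

Derivation:
After op 1 (cut(8)): [8 0 1 2 3 4 5 6 7]
After op 2 (cut(8)): [7 8 0 1 2 3 4 5 6]
After op 3 (cut(8)): [6 7 8 0 1 2 3 4 5]
After op 4 (cut(8)): [5 6 7 8 0 1 2 3 4]
After op 5 (cut(8)): [4 5 6 7 8 0 1 2 3]
After op 6 (cut(8)): [3 4 5 6 7 8 0 1 2]
After op 7 (cut(8)): [2 3 4 5 6 7 8 0 1]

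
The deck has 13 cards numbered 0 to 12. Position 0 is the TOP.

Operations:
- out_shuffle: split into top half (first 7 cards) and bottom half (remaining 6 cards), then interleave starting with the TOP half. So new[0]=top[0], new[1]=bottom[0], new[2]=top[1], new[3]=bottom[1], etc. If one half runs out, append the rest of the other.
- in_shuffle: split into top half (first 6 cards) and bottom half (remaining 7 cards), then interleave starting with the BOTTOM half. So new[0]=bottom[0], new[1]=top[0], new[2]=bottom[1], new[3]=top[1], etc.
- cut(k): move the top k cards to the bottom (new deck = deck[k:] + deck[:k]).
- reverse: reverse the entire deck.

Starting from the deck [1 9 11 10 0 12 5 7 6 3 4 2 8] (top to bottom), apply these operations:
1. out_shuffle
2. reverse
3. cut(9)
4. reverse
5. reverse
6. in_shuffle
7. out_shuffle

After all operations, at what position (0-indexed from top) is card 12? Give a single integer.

After op 1 (out_shuffle): [1 7 9 6 11 3 10 4 0 2 12 8 5]
After op 2 (reverse): [5 8 12 2 0 4 10 3 11 6 9 7 1]
After op 3 (cut(9)): [6 9 7 1 5 8 12 2 0 4 10 3 11]
After op 4 (reverse): [11 3 10 4 0 2 12 8 5 1 7 9 6]
After op 5 (reverse): [6 9 7 1 5 8 12 2 0 4 10 3 11]
After op 6 (in_shuffle): [12 6 2 9 0 7 4 1 10 5 3 8 11]
After op 7 (out_shuffle): [12 1 6 10 2 5 9 3 0 8 7 11 4]
Card 12 is at position 0.

Answer: 0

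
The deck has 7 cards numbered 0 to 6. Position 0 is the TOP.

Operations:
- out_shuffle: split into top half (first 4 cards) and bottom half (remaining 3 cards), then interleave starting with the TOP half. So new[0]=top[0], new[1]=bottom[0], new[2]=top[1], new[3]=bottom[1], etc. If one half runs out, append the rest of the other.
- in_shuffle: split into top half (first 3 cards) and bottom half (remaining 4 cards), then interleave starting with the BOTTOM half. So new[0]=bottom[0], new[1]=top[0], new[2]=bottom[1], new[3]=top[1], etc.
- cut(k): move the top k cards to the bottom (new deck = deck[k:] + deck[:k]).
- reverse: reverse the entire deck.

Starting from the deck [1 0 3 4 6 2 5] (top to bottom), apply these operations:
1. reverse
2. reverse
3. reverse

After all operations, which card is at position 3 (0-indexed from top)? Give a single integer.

After op 1 (reverse): [5 2 6 4 3 0 1]
After op 2 (reverse): [1 0 3 4 6 2 5]
After op 3 (reverse): [5 2 6 4 3 0 1]
Position 3: card 4.

Answer: 4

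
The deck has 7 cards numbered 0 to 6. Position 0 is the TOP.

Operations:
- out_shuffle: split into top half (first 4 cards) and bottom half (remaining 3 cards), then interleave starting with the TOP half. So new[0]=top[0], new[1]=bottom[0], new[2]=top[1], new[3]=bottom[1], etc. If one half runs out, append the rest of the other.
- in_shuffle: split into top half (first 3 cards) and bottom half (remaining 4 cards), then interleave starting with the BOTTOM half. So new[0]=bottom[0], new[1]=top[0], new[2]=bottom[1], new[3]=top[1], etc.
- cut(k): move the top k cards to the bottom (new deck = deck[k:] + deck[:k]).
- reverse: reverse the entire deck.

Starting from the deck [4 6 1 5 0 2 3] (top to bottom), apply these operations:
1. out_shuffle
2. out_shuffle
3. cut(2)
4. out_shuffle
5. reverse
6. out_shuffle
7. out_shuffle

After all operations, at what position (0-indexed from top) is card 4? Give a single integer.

Answer: 5

Derivation:
After op 1 (out_shuffle): [4 0 6 2 1 3 5]
After op 2 (out_shuffle): [4 1 0 3 6 5 2]
After op 3 (cut(2)): [0 3 6 5 2 4 1]
After op 4 (out_shuffle): [0 2 3 4 6 1 5]
After op 5 (reverse): [5 1 6 4 3 2 0]
After op 6 (out_shuffle): [5 3 1 2 6 0 4]
After op 7 (out_shuffle): [5 6 3 0 1 4 2]
Card 4 is at position 5.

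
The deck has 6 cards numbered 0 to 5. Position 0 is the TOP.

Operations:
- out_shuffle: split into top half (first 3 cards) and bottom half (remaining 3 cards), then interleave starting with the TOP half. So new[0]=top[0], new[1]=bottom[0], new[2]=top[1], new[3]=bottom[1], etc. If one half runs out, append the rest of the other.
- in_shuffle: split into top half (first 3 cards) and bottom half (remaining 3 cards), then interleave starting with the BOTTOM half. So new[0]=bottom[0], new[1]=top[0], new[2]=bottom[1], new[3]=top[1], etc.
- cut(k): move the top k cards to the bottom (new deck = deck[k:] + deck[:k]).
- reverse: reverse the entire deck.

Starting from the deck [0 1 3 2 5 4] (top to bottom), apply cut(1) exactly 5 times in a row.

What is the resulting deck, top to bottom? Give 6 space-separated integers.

Answer: 4 0 1 3 2 5

Derivation:
After op 1 (cut(1)): [1 3 2 5 4 0]
After op 2 (cut(1)): [3 2 5 4 0 1]
After op 3 (cut(1)): [2 5 4 0 1 3]
After op 4 (cut(1)): [5 4 0 1 3 2]
After op 5 (cut(1)): [4 0 1 3 2 5]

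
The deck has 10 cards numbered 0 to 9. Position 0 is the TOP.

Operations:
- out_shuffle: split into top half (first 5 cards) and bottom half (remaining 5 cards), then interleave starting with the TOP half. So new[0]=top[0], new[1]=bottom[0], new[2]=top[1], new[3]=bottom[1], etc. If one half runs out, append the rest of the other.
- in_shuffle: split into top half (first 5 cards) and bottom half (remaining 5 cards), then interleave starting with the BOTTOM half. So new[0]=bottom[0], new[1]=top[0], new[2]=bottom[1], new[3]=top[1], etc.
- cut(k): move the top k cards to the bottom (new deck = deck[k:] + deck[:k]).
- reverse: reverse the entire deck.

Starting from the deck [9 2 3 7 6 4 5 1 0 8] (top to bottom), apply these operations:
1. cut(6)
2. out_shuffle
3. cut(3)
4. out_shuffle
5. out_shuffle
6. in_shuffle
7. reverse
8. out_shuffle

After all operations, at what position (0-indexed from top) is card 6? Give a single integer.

After op 1 (cut(6)): [5 1 0 8 9 2 3 7 6 4]
After op 2 (out_shuffle): [5 2 1 3 0 7 8 6 9 4]
After op 3 (cut(3)): [3 0 7 8 6 9 4 5 2 1]
After op 4 (out_shuffle): [3 9 0 4 7 5 8 2 6 1]
After op 5 (out_shuffle): [3 5 9 8 0 2 4 6 7 1]
After op 6 (in_shuffle): [2 3 4 5 6 9 7 8 1 0]
After op 7 (reverse): [0 1 8 7 9 6 5 4 3 2]
After op 8 (out_shuffle): [0 6 1 5 8 4 7 3 9 2]
Card 6 is at position 1.

Answer: 1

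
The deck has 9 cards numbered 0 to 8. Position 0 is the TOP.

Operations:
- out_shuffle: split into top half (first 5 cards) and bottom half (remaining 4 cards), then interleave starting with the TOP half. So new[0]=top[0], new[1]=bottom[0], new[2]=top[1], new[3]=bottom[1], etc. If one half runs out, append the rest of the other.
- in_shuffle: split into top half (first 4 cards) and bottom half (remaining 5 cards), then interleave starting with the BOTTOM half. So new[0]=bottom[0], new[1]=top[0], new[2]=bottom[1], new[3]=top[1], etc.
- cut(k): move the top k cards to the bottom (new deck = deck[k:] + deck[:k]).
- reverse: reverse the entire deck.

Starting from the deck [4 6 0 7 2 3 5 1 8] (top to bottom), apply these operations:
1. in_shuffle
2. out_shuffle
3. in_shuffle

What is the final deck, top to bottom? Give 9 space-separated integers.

Answer: 3 2 7 0 6 4 8 1 5

Derivation:
After op 1 (in_shuffle): [2 4 3 6 5 0 1 7 8]
After op 2 (out_shuffle): [2 0 4 1 3 7 6 8 5]
After op 3 (in_shuffle): [3 2 7 0 6 4 8 1 5]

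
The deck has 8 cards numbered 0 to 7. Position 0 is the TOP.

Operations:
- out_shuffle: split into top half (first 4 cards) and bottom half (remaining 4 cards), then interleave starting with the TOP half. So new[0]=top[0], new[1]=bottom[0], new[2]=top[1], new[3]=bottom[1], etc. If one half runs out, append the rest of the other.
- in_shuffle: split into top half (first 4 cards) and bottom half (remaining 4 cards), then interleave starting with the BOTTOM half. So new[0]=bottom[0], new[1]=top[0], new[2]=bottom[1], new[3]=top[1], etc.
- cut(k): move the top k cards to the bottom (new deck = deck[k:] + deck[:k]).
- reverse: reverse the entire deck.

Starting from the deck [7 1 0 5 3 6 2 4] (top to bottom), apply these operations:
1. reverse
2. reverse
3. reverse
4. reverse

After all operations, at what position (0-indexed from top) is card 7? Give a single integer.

After op 1 (reverse): [4 2 6 3 5 0 1 7]
After op 2 (reverse): [7 1 0 5 3 6 2 4]
After op 3 (reverse): [4 2 6 3 5 0 1 7]
After op 4 (reverse): [7 1 0 5 3 6 2 4]
Card 7 is at position 0.

Answer: 0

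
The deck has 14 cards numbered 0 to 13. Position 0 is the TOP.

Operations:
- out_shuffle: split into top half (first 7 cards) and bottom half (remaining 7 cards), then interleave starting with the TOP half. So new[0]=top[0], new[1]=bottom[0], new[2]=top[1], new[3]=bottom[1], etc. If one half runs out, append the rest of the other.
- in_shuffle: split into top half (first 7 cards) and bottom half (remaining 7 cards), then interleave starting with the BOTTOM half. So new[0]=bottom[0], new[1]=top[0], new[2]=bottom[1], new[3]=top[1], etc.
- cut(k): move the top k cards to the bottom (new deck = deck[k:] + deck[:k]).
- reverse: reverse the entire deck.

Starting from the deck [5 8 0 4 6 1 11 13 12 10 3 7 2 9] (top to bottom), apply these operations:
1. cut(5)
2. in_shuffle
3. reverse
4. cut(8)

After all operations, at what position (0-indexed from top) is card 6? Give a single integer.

Answer: 7

Derivation:
After op 1 (cut(5)): [1 11 13 12 10 3 7 2 9 5 8 0 4 6]
After op 2 (in_shuffle): [2 1 9 11 5 13 8 12 0 10 4 3 6 7]
After op 3 (reverse): [7 6 3 4 10 0 12 8 13 5 11 9 1 2]
After op 4 (cut(8)): [13 5 11 9 1 2 7 6 3 4 10 0 12 8]
Card 6 is at position 7.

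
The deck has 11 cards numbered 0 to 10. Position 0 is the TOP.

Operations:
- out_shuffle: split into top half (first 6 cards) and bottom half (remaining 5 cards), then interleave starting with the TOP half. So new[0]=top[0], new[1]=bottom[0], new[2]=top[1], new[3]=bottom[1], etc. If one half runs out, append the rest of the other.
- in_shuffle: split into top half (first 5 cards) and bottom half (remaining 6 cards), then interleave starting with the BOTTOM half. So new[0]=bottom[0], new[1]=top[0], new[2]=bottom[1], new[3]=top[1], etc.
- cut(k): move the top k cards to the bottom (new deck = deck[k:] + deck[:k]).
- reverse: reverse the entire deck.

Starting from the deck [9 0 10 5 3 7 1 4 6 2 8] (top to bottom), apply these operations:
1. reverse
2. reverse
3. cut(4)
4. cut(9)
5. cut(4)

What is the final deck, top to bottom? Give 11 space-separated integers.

After op 1 (reverse): [8 2 6 4 1 7 3 5 10 0 9]
After op 2 (reverse): [9 0 10 5 3 7 1 4 6 2 8]
After op 3 (cut(4)): [3 7 1 4 6 2 8 9 0 10 5]
After op 4 (cut(9)): [10 5 3 7 1 4 6 2 8 9 0]
After op 5 (cut(4)): [1 4 6 2 8 9 0 10 5 3 7]

Answer: 1 4 6 2 8 9 0 10 5 3 7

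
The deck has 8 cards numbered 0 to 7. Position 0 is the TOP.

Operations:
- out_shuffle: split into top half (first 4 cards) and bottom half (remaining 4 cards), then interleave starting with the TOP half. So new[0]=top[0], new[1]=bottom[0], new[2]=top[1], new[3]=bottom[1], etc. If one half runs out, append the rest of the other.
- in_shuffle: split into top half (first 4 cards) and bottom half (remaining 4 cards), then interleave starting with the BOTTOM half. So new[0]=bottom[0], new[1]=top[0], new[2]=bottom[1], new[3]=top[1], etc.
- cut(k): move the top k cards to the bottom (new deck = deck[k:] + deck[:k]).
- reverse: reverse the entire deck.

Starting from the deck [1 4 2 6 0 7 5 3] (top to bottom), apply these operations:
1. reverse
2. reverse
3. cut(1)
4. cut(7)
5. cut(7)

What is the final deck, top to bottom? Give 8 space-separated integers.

After op 1 (reverse): [3 5 7 0 6 2 4 1]
After op 2 (reverse): [1 4 2 6 0 7 5 3]
After op 3 (cut(1)): [4 2 6 0 7 5 3 1]
After op 4 (cut(7)): [1 4 2 6 0 7 5 3]
After op 5 (cut(7)): [3 1 4 2 6 0 7 5]

Answer: 3 1 4 2 6 0 7 5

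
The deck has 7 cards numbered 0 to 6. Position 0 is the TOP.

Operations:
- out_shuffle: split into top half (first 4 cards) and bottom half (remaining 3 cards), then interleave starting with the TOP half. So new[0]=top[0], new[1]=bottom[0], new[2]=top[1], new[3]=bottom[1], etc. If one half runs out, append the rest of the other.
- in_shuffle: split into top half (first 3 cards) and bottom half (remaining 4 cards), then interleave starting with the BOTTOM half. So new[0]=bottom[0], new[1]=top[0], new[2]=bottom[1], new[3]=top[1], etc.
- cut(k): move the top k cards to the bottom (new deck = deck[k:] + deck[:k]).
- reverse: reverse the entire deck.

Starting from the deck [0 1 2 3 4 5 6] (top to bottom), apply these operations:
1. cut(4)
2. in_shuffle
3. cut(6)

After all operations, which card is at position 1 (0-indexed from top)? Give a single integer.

Answer: 0

Derivation:
After op 1 (cut(4)): [4 5 6 0 1 2 3]
After op 2 (in_shuffle): [0 4 1 5 2 6 3]
After op 3 (cut(6)): [3 0 4 1 5 2 6]
Position 1: card 0.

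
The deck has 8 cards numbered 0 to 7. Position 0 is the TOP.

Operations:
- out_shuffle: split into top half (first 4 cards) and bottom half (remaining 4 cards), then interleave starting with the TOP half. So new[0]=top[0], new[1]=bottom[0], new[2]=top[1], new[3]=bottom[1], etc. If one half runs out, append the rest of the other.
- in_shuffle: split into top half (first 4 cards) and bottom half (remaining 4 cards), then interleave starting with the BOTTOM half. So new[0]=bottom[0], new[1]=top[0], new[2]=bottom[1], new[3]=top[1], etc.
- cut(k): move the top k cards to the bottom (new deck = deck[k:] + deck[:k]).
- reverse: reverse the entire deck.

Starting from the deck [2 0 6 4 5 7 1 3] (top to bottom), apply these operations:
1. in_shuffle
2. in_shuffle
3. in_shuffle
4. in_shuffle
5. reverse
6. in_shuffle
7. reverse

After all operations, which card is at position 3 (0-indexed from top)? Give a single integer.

After op 1 (in_shuffle): [5 2 7 0 1 6 3 4]
After op 2 (in_shuffle): [1 5 6 2 3 7 4 0]
After op 3 (in_shuffle): [3 1 7 5 4 6 0 2]
After op 4 (in_shuffle): [4 3 6 1 0 7 2 5]
After op 5 (reverse): [5 2 7 0 1 6 3 4]
After op 6 (in_shuffle): [1 5 6 2 3 7 4 0]
After op 7 (reverse): [0 4 7 3 2 6 5 1]
Position 3: card 3.

Answer: 3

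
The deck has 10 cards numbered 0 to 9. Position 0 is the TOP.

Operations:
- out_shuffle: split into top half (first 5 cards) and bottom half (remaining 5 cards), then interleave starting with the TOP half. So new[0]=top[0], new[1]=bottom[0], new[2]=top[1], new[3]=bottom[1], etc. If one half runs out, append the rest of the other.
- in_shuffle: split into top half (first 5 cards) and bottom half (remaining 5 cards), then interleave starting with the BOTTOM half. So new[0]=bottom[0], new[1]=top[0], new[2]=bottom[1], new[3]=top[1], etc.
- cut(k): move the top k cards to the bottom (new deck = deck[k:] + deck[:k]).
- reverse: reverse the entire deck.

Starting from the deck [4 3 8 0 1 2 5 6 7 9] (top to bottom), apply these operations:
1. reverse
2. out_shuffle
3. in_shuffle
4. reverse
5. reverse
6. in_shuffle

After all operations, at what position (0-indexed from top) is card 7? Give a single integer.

Answer: 0

Derivation:
After op 1 (reverse): [9 7 6 5 2 1 0 8 3 4]
After op 2 (out_shuffle): [9 1 7 0 6 8 5 3 2 4]
After op 3 (in_shuffle): [8 9 5 1 3 7 2 0 4 6]
After op 4 (reverse): [6 4 0 2 7 3 1 5 9 8]
After op 5 (reverse): [8 9 5 1 3 7 2 0 4 6]
After op 6 (in_shuffle): [7 8 2 9 0 5 4 1 6 3]
Card 7 is at position 0.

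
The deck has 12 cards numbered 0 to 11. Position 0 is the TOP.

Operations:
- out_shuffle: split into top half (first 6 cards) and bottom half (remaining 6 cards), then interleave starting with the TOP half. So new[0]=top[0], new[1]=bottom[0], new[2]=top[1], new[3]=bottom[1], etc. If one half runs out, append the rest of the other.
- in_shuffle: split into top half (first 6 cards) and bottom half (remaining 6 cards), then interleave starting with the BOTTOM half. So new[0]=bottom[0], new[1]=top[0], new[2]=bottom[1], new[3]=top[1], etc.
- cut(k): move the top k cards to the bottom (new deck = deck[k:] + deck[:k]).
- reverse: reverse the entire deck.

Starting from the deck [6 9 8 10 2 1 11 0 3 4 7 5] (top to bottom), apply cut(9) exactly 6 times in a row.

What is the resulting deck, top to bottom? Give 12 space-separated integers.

Answer: 11 0 3 4 7 5 6 9 8 10 2 1

Derivation:
After op 1 (cut(9)): [4 7 5 6 9 8 10 2 1 11 0 3]
After op 2 (cut(9)): [11 0 3 4 7 5 6 9 8 10 2 1]
After op 3 (cut(9)): [10 2 1 11 0 3 4 7 5 6 9 8]
After op 4 (cut(9)): [6 9 8 10 2 1 11 0 3 4 7 5]
After op 5 (cut(9)): [4 7 5 6 9 8 10 2 1 11 0 3]
After op 6 (cut(9)): [11 0 3 4 7 5 6 9 8 10 2 1]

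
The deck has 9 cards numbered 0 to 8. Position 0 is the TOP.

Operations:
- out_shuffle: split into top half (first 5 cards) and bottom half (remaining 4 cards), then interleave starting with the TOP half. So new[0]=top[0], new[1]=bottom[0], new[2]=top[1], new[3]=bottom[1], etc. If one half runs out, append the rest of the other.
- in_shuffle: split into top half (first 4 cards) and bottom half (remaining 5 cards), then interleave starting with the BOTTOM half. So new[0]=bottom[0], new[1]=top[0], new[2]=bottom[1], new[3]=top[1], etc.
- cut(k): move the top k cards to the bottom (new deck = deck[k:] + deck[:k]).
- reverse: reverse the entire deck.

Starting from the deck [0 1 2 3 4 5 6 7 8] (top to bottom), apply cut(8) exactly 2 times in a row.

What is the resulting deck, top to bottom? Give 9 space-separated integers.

Answer: 7 8 0 1 2 3 4 5 6

Derivation:
After op 1 (cut(8)): [8 0 1 2 3 4 5 6 7]
After op 2 (cut(8)): [7 8 0 1 2 3 4 5 6]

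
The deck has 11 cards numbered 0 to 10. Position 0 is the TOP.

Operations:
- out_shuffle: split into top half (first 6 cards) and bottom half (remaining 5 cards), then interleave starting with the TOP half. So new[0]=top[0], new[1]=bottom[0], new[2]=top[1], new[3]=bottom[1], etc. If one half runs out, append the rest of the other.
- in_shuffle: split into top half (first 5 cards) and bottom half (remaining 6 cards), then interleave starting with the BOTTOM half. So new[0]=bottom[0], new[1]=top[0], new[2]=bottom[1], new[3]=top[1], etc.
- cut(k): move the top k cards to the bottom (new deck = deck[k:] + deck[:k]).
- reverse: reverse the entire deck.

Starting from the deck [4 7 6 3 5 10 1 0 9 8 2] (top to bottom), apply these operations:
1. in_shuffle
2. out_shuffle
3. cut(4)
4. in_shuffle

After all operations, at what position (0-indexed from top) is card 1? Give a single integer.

Answer: 1

Derivation:
After op 1 (in_shuffle): [10 4 1 7 0 6 9 3 8 5 2]
After op 2 (out_shuffle): [10 9 4 3 1 8 7 5 0 2 6]
After op 3 (cut(4)): [1 8 7 5 0 2 6 10 9 4 3]
After op 4 (in_shuffle): [2 1 6 8 10 7 9 5 4 0 3]
Card 1 is at position 1.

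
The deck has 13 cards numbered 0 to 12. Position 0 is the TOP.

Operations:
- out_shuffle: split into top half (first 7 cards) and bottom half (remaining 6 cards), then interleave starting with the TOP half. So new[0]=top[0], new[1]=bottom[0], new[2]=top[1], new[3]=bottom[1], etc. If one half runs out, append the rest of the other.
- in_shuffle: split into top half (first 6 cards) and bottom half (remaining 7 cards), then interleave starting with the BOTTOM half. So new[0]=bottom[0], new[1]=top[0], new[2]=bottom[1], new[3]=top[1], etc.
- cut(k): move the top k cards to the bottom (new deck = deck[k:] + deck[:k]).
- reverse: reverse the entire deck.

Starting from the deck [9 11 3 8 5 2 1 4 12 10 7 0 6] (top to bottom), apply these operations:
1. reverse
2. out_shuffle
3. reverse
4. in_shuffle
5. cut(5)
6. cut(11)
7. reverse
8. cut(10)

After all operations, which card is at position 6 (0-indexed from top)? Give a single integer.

Answer: 6

Derivation:
After op 1 (reverse): [6 0 7 10 12 4 1 2 5 8 3 11 9]
After op 2 (out_shuffle): [6 2 0 5 7 8 10 3 12 11 4 9 1]
After op 3 (reverse): [1 9 4 11 12 3 10 8 7 5 0 2 6]
After op 4 (in_shuffle): [10 1 8 9 7 4 5 11 0 12 2 3 6]
After op 5 (cut(5)): [4 5 11 0 12 2 3 6 10 1 8 9 7]
After op 6 (cut(11)): [9 7 4 5 11 0 12 2 3 6 10 1 8]
After op 7 (reverse): [8 1 10 6 3 2 12 0 11 5 4 7 9]
After op 8 (cut(10)): [4 7 9 8 1 10 6 3 2 12 0 11 5]
Position 6: card 6.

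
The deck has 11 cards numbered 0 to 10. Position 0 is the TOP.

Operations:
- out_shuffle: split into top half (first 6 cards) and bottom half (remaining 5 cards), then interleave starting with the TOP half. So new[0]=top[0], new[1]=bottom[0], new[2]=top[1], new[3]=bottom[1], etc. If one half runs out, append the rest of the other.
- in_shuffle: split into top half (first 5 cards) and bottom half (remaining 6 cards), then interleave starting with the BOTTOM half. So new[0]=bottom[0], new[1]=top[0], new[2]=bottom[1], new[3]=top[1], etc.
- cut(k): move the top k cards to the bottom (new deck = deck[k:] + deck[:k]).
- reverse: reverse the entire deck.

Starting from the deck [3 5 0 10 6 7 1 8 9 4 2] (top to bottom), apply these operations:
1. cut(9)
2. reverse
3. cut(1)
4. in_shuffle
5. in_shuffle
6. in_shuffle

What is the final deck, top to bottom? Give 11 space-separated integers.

After op 1 (cut(9)): [4 2 3 5 0 10 6 7 1 8 9]
After op 2 (reverse): [9 8 1 7 6 10 0 5 3 2 4]
After op 3 (cut(1)): [8 1 7 6 10 0 5 3 2 4 9]
After op 4 (in_shuffle): [0 8 5 1 3 7 2 6 4 10 9]
After op 5 (in_shuffle): [7 0 2 8 6 5 4 1 10 3 9]
After op 6 (in_shuffle): [5 7 4 0 1 2 10 8 3 6 9]

Answer: 5 7 4 0 1 2 10 8 3 6 9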